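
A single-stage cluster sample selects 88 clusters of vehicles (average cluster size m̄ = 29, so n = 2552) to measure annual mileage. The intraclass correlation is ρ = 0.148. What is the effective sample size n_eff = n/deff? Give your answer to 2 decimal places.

496.11

deff = 1 + (29 − 1)·0.148 = 1 + 4.144 = 5.144.
n_eff = 2552 / 5.144 = 496.11.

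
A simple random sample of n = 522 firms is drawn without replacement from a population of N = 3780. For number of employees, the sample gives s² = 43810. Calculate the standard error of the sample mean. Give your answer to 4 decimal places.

8.5051

Under SRS without replacement, Var(ȳ) = (1 − f)·s²/n with f = n/N = 522/3780 = 0.13809524.
Var(ȳ) = (1 − 0.13809524)·43810/522 = 0.86190476·83.927203 = 72.337256.
SE(ȳ) = √(72.337256) = 8.5051.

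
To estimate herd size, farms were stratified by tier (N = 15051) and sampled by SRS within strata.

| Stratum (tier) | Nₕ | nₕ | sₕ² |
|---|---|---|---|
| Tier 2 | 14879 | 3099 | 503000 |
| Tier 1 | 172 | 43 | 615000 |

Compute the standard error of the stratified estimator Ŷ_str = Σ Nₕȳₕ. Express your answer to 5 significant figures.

169610

Var(Ŷ_str) = Σₕ Nₕ²(1 − fₕ)sₕ²/nₕ.
Tier 2: 14879²·(1 − 3099/14879)·503000/3099 = 2.8448898 × 10^10.
Tier 1: 172²·(1 − 43/172)·615000/43 = 3.1734 × 10^8.
Sum = 2.8766238 × 10^10.
SE = √(2.8766238 × 10^10) = 169610.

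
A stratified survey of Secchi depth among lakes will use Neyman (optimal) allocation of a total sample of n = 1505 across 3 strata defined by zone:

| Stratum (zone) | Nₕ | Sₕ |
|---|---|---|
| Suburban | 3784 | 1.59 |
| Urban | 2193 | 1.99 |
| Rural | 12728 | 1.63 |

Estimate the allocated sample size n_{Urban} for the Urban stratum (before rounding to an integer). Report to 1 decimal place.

Neyman allocation: nₕ = n·NₕSₕ / Σⱼ NⱼSⱼ.
Σ NⱼSⱼ = 3784·1.59 + 2193·1.99 + 12728·1.63 = 31127.27.
n_{Urban} = 1505·2193·1.99 / 31127.27 = 211.0.

211.0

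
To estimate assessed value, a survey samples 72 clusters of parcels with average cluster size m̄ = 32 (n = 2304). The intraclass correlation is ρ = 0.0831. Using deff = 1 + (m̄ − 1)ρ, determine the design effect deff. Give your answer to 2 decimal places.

deff = 1 + (32 − 1)·0.0831 = 1 + 2.5761 = 3.5761.

3.58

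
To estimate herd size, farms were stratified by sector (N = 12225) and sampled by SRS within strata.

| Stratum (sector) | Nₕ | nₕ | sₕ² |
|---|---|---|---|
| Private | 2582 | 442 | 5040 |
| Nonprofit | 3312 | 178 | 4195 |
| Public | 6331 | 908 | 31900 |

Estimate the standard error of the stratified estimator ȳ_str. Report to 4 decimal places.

Var(ȳ_str) = Σₕ Wₕ²(1 − fₕ)sₕ²/nₕ with Wₕ = Nₕ/N, N = 12225.
Private: Wₕ = 0.21120654; term = 0.21120654²·(1 − 0.17118513)·5040/442 = 0.42158053.
Nonprofit: Wₕ = 0.27092025; term = 0.27092025²·(1 − 0.05374396)·4195/178 = 1.6368299.
Public: Wₕ = 0.51787321; term = 0.51787321²·(1 − 0.14342126)·31900/908 = 8.0708452.
Sum = 10.129256.
SE = √(10.129256) = 3.1826.

3.1826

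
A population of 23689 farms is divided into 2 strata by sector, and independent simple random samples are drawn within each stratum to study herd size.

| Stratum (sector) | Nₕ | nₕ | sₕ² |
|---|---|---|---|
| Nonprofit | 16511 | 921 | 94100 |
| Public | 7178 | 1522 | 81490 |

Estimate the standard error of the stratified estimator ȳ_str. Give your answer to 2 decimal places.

7.12

Var(ȳ_str) = Σₕ Wₕ²(1 − fₕ)sₕ²/nₕ with Wₕ = Nₕ/N, N = 23689.
Nonprofit: Wₕ = 0.69699016; term = 0.69699016²·(1 − 0.05578099)·94100/921 = 46.865799.
Public: Wₕ = 0.30300984; term = 0.30300984²·(1 − 0.21203678)·81490/1522 = 3.8735491.
Sum = 50.739348.
SE = √(50.739348) = 7.12.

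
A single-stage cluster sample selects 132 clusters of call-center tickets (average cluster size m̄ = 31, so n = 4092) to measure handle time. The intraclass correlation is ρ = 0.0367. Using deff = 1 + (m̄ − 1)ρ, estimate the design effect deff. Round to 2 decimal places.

deff = 1 + (31 − 1)·0.0367 = 1 + 1.101 = 2.101.

2.10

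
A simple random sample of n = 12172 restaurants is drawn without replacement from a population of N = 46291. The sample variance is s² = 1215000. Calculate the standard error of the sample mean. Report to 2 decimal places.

Under SRS without replacement, Var(ȳ) = (1 − f)·s²/n with f = n/N = 12172/46291 = 0.26294528.
Var(ȳ) = (1 − 0.26294528)·1215000/12172 = 0.73705472·99.819257 = 73.572255.
SE(ȳ) = √(73.572255) = 8.58.

8.58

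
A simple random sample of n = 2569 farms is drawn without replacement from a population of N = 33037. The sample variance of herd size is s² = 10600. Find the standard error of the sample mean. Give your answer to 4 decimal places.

1.9507

Under SRS without replacement, Var(ȳ) = (1 − f)·s²/n with f = n/N = 2569/33037 = 0.07776130.
Var(ȳ) = (1 − 0.07776130)·10600/2569 = 0.92223870·4.1261191 = 3.8052667.
SE(ȳ) = √(3.8052667) = 1.9507.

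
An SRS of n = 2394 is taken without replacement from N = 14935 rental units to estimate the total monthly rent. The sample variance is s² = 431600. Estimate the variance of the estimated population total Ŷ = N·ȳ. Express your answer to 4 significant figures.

3.377 × 10^10

Var(Ŷ) = N²·Var(ȳ) = N²·(1 − n/N)·s²/n.
f = 2394/14935 = 0.16029461; Var(ȳ) = 0.83970539·431600/2394 = 151.38548.
Var(Ŷ) = 14935² · 151.38548 = 3.3767171 × 10^10.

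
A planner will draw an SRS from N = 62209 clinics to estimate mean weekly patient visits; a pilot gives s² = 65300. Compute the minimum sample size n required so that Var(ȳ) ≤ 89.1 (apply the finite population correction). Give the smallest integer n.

Without fpc, n₀ = s²/D = 65300/89.1 = 732.8844.
With fpc, (1 − n/N)·s²/n ≤ D requires n ≥ n₀/(1 + n₀/N) = 732.8844/(1 + 732.8844/62209) = 724.3508.
Rounding up, n = 725.

725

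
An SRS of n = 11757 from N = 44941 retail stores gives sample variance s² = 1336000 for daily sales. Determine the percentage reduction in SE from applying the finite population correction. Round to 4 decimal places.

14.0704

f = n/N = 11757/44941 = 0.26160967.
SE_no-fpc = √(s²/n) = 10.659945; SE_fpc = √((1−f)s²/n) = 9.1600527.
Ratio = √(1−f) = 0.85929642. Reduction = 100·(1 − 0.85929642) = 14.0704%.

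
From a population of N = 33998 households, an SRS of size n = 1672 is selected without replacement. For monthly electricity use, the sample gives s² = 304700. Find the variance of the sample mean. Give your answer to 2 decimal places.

Under SRS without replacement, Var(ȳ) = (1 − f)·s²/n with f = n/N = 1672/33998 = 0.04917936.
Var(ȳ) = (1 − 0.04917936)·304700/1672 = 0.95082064·182.23684 = 173.27455.

173.27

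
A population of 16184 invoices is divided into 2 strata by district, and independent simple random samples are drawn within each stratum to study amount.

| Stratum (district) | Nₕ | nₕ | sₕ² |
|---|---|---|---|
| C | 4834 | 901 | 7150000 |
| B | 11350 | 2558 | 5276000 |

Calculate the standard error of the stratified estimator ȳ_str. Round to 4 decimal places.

36.9030

Var(ȳ_str) = Σₕ Wₕ²(1 − fₕ)sₕ²/nₕ with Wₕ = Nₕ/N, N = 16184.
C: Wₕ = 0.29869006; term = 0.29869006²·(1 − 0.18638808)·7150000/901 = 576.02337.
B: Wₕ = 0.70130994; term = 0.70130994²·(1 − 0.22537445)·5276000/2558 = 785.80728.
Sum = 1361.8307.
SE = √(1361.8307) = 36.9030.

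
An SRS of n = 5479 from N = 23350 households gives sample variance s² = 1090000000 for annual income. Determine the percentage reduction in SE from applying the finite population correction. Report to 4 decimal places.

12.5155

f = n/N = 5479/23350 = 0.23464668.
SE_no-fpc = √(s²/n) = 446.02849; SE_fpc = √((1−f)s²/n) = 390.20568.
Ratio = √(1−f) = 0.87484474. Reduction = 100·(1 − 0.87484474) = 12.5155%.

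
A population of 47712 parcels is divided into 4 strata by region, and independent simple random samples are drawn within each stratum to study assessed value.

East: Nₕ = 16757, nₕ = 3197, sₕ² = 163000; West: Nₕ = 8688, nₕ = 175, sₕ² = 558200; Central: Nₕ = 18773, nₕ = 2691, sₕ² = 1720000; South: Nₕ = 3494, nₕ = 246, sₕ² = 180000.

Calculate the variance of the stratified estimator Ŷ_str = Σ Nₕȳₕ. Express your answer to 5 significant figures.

Var(Ŷ_str) = Σₕ Nₕ²(1 − fₕ)sₕ²/nₕ.
East: 16757²·(1 − 3197/16757)·163000/3197 = 1.158513 × 10^10.
West: 8688²·(1 − 175/8688)·558200/175 = 2.3591428 × 10^11.
Central: 18773²·(1 − 2691/18773)·1720000/2691 = 1.9296942 × 10^11.
South: 3494²·(1 − 246/3494)·180000/246 = 8.3037893 × 10^9.
Sum = 4.4877262 × 10^11.

4.4877 × 10^11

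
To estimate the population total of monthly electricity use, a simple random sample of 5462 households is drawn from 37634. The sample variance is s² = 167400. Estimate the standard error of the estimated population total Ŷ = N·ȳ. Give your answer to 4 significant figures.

192600

Var(Ŷ) = N²·Var(ȳ) = N²·(1 − n/N)·s²/n.
f = 5462/37634 = 0.14513472; Var(ȳ) = 0.85486528·167400/5462 = 26.200009.
Var(Ŷ) = 37634² · 26.200009 = 3.7107543 × 10^10.
SE(Ŷ) = √(3.7107543 × 10^10) = 192600.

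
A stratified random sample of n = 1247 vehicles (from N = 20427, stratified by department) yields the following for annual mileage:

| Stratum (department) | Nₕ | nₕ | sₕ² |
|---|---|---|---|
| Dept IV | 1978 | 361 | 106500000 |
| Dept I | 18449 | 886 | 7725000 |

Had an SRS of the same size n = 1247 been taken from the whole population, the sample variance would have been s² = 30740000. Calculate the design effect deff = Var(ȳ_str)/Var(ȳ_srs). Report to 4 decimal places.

Var(ȳ_str) = Σ Wₕ²(1−fₕ)sₕ²/nₕ with Wₕ = Nₕ/20427:
  Dept IV: (1978/20427)²·(1−361/1978)·106500000/361 = 2261.3591
  Dept I: (18449/20427)²·(1−886/18449)·7725000/886 = 6770.5994
  → Var(ȳ_str) = 9031.9585.
Var(ȳ_srs) = (1 − 1247/20427)·30740000/1247 = 23146.292.
deff = 9031.9585 / 23146.292 = 0.3902.

0.3902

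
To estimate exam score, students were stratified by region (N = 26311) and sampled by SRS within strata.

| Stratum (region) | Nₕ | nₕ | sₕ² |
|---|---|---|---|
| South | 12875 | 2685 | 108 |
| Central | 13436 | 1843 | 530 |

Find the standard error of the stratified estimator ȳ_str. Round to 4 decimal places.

Var(ȳ_str) = Σₕ Wₕ²(1 − fₕ)sₕ²/nₕ with Wₕ = Nₕ/N, N = 26311.
South: Wₕ = 0.48933906; term = 0.48933906²·(1 − 0.20854369)·108/2685 = 0.0076230045.
Central: Wₕ = 0.51066094; term = 0.51066094²·(1 − 0.13716880)·530/1843 = 0.064705568.
Sum = 0.072328573.
SE = √(0.072328573) = 0.2689.

0.2689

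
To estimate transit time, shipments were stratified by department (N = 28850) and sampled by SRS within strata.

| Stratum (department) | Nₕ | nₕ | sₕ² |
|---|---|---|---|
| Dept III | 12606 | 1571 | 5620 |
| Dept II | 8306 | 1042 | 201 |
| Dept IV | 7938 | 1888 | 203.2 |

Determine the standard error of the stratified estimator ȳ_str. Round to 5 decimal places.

0.78618

Var(ȳ_str) = Σₕ Wₕ²(1 − fₕ)sₕ²/nₕ with Wₕ = Nₕ/N, N = 28850.
Dept III: Wₕ = 0.43694974; term = 0.43694974²·(1 − 0.12462320)·5620/1571 = 0.59788566.
Dept II: Wₕ = 0.28790295; term = 0.28790295²·(1 − 0.12545148)·201/1042 = 0.013983132.
Dept IV: Wₕ = 0.27514731; term = 0.27514731²·(1 − 0.23784329)·203.2/1888 = 0.0062100707.
Sum = 0.61807886.
SE = √(0.61807886) = 0.78618.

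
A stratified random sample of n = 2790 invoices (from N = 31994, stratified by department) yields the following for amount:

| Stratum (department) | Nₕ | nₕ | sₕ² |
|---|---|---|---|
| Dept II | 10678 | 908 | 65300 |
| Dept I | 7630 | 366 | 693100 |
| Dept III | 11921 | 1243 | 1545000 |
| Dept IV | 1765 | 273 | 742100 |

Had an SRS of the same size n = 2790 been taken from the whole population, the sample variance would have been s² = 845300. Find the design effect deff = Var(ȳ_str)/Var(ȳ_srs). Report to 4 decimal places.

Var(ȳ_str) = Σ Wₕ²(1−fₕ)sₕ²/nₕ with Wₕ = Nₕ/31994:
  Dept II: (10678/31994)²·(1−908/10678)·65300/908 = 7.3295065
  Dept I: (7630/31994)²·(1−366/7630)·693100/366 = 102.53641
  Dept III: (11921/31994)²·(1−1243/11921)·1545000/1243 = 154.56917
  Dept IV: (1765/31994)²·(1−273/1765)·742100/273 = 6.9932046
  → Var(ȳ_str) = 271.42829.
Var(ȳ_srs) = (1 − 2790/31994)·845300/2790 = 276.55433.
deff = 271.42829 / 276.55433 = 0.9815.

0.9815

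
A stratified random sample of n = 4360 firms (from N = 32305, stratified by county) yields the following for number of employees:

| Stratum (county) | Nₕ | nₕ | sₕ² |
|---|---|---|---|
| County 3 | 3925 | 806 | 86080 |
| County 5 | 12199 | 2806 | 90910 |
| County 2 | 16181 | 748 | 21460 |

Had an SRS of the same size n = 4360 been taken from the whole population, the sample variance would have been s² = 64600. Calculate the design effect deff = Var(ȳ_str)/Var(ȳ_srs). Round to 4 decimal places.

0.9109

Var(ȳ_str) = Σ Wₕ²(1−fₕ)sₕ²/nₕ with Wₕ = Nₕ/32305:
  County 3: (3925/32305)²·(1−806/3925)·86080/806 = 1.2528029
  County 5: (12199/32305)²·(1−2806/12199)·90910/2806 = 3.5572391
  County 2: (16181/32305)²·(1−748/16181)·21460/748 = 6.8650601
  → Var(ȳ_str) = 11.675102.
Var(ȳ_srs) = (1 − 4360/32305)·64600/4360 = 12.816823.
deff = 11.675102 / 12.816823 = 0.9109.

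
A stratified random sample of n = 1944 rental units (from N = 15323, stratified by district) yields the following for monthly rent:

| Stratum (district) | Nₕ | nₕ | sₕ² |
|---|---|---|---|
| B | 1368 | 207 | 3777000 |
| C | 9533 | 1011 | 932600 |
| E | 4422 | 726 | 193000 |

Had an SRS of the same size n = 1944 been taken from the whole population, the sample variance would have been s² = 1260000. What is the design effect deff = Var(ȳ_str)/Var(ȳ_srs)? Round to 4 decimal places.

0.8148

Var(ȳ_str) = Σ Wₕ²(1−fₕ)sₕ²/nₕ with Wₕ = Nₕ/15323:
  B: (1368/15323)²·(1−207/1368)·3777000/207 = 123.4262
  C: (9533/15323)²·(1−1011/9533)·932600/1011 = 319.1742
  E: (4422/15323)²·(1−726/4422)·193000/726 = 18.504774
  → Var(ȳ_str) = 461.10517.
Var(ȳ_srs) = (1 − 1944/15323)·1260000/1944 = 565.91882.
deff = 461.10517 / 565.91882 = 0.8148.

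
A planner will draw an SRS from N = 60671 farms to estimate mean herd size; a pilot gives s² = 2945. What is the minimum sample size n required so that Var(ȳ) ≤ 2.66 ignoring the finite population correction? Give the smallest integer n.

1108

Without fpc, n₀ = s²/D = 2945/2.66 = 1107.1429.
Rounding up, n = 1108.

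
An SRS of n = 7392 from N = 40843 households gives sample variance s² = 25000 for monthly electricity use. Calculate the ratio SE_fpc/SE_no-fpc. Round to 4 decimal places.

0.9050

f = n/N = 7392/40843 = 0.18098573.
SE_no-fpc = √(s²/n) = 1.8390309; SE_fpc = √((1−f)s²/n) = 1.6643121.
Ratio = √(1−f) = 0.90499407.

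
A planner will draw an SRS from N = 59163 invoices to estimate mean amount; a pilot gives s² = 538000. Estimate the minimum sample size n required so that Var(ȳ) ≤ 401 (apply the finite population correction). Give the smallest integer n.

1312

Without fpc, n₀ = s²/D = 538000/401 = 1341.6459.
With fpc, (1 − n/N)·s²/n ≤ D requires n ≥ n₀/(1 + n₀/N) = 1341.6459/(1 + 1341.6459/59163) = 1311.8959.
Rounding up, n = 1312.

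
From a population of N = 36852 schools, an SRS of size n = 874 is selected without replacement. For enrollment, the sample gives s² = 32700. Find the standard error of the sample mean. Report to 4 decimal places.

6.0437

Under SRS without replacement, Var(ȳ) = (1 − f)·s²/n with f = n/N = 874/36852 = 0.02371649.
Var(ȳ) = (1 − 0.02371649)·32700/874 = 0.97628351·37.414188 = 36.526855.
SE(ȳ) = √(36.526855) = 6.0437.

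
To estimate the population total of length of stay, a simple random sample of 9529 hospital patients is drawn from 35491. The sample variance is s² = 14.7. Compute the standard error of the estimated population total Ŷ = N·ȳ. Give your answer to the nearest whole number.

Var(Ŷ) = N²·Var(ȳ) = N²·(1 − n/N)·s²/n.
f = 9529/35491 = 0.26849060; Var(ȳ) = 0.73150940·14.7/9529 = 0.0011284697.
Var(Ŷ) = 35491² · 0.0011284697 = 1.4214329 × 10^6.
SE(Ŷ) = √(1.4214329 × 10^6) = 1192.

1192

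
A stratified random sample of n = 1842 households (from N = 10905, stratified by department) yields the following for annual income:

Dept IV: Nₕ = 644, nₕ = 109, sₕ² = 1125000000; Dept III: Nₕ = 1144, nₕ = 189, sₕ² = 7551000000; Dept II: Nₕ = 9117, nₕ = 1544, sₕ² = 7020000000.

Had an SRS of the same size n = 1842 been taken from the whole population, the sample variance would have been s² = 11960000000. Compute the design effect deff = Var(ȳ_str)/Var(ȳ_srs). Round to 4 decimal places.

Var(ȳ_str) = Σ Wₕ²(1−fₕ)sₕ²/nₕ with Wₕ = Nₕ/10905:
  Dept IV: (644/10905)²·(1−109/644)·1125000000/109 = 29902.971
  Dept III: (1144/10905)²·(1−189/1144)·7551000000/189 = 367046.19
  Dept II: (9117/10905)²·(1−1544/9117)·7020000000/1544 = 2.6397232 × 10^6
  → Var(ȳ_str) = 3.0366724 × 10^6.
Var(ȳ_srs) = (1 − 1842/10905)·11960000000/1842 = 5.3961978 × 10^6.
deff = (3.0366724 × 10^6) / (5.3961978 × 10^6) = 0.5627.

0.5627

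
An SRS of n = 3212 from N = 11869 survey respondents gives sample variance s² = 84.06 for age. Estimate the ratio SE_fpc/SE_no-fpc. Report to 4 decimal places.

f = n/N = 3212/11869 = 0.27062095.
SE_no-fpc = √(s²/n) = 0.16177333; SE_fpc = √((1−f)s²/n) = 0.1381604.
Ratio = √(1−f) = 0.85403692.

0.8540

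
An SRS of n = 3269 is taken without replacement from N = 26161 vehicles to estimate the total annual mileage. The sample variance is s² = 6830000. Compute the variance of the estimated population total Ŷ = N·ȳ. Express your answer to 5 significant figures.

Var(Ŷ) = N²·Var(ȳ) = N²·(1 − n/N)·s²/n.
f = 3269/26161 = 0.12495700; Var(ȳ) = 0.87504300·6830000/3269 = 1828.2483.
Var(Ŷ) = 26161² · 1828.2483 = 1.2512493 × 10^12.

1.2512 × 10^12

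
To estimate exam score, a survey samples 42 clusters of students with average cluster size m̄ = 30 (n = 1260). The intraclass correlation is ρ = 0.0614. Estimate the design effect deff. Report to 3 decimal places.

2.781

deff = 1 + (30 − 1)·0.0614 = 1 + 1.7806 = 2.7806.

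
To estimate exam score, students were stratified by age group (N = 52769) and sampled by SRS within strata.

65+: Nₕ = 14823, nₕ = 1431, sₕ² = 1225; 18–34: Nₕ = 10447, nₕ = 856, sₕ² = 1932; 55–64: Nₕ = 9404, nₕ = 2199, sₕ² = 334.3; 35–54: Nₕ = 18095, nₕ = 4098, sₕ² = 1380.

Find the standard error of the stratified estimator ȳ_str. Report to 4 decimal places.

0.4202

Var(ȳ_str) = Σₕ Wₕ²(1 − fₕ)sₕ²/nₕ with Wₕ = Nₕ/N, N = 52769.
65+: Wₕ = 0.28090356; term = 0.28090356²·(1 − 0.09653916)·1225/1431 = 0.061026755.
18–34: Wₕ = 0.19797608; term = 0.19797608²·(1 − 0.08193740)·1932/856 = 0.08121404.
55–64: Wₕ = 0.17821069; term = 0.17821069²·(1 − 0.23383667)·334.3/2199 = 0.0036991337.
35–54: Wₕ = 0.34290966; term = 0.34290966²·(1 − 0.22647140)·1380/4098 = 0.030629715.
Sum = 0.17656964.
SE = √(0.17656964) = 0.4202.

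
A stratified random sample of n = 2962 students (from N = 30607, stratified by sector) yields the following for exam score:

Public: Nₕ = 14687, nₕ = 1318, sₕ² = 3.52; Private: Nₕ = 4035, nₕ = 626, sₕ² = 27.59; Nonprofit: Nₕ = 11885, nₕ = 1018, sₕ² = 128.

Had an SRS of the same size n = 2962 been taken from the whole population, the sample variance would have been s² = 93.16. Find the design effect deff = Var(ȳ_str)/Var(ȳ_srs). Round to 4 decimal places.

Var(ȳ_str) = Σ Wₕ²(1−fₕ)sₕ²/nₕ with Wₕ = Nₕ/30607:
  Public: (14687/30607)²·(1−1318/14687)·3.52/1318 = 5.5978047 × 10^-4
  Private: (4035/30607)²·(1−626/4035)·27.59/626 = 6.4715212 × 10^-4
  Nonprofit: (11885/30607)²·(1−1018/11885)·128/1018 = 0.017335226
  → Var(ȳ_str) = 0.018542159.
Var(ȳ_srs) = (1 − 2962/30607)·93.16/2962 = 0.028407974.
deff = 0.018542159 / 0.028407974 = 0.6527.

0.6527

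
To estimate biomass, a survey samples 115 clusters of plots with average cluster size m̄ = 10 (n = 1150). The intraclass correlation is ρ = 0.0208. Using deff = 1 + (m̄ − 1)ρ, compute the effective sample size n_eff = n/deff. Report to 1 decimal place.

deff = 1 + (10 − 1)·0.0208 = 1 + 0.1872 = 1.1872.
n_eff = 1150 / 1.1872 = 968.7.

968.7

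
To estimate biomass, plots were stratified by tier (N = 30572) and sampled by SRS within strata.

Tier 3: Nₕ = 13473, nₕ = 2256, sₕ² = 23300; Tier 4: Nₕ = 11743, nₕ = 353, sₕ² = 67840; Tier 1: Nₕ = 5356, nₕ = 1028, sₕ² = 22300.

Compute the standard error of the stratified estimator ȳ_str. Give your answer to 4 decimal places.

5.4507

Var(ȳ_str) = Σₕ Wₕ²(1 − fₕ)sₕ²/nₕ with Wₕ = Nₕ/N, N = 30572.
Tier 3: Wₕ = 0.44069737; term = 0.44069737²·(1 − 0.16744600)·23300/2256 = 1.6699757.
Tier 4: Wₕ = 0.38410964; term = 0.38410964²·(1 − 0.03006046)·67840/353 = 27.502123.
Tier 1: Wₕ = 0.17519299; term = 0.17519299²·(1 − 0.19193428)·22300/1028 = 0.53801188.
Sum = 29.710111.
SE = √(29.710111) = 5.4507.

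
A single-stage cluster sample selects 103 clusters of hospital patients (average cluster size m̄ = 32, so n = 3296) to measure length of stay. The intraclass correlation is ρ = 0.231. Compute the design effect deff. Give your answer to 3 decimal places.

deff = 1 + (32 − 1)·0.231 = 1 + 7.161 = 8.161.

8.161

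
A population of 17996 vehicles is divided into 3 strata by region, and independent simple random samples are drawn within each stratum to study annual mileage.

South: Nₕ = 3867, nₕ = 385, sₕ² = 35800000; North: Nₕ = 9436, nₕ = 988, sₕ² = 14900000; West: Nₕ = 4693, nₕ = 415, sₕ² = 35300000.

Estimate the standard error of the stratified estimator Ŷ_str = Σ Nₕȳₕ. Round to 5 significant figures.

2.0401 × 10^6

Var(Ŷ_str) = Σₕ Nₕ²(1 − fₕ)sₕ²/nₕ.
South: 3867²·(1 − 385/3867)·35800000/385 = 1.2520603 × 10^12.
North: 9436²·(1 − 988/9436)·14900000/988 = 1.2021846 × 10^12.
West: 4693²·(1 − 415/4693)·35300000/415 = 1.707725 × 10^12.
Sum = 4.1619699 × 10^12.
SE = √(4.1619699 × 10^12) = 2.0401 × 10^6.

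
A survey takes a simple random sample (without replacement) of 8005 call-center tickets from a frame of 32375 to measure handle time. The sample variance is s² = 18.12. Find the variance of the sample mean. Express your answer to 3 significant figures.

Under SRS without replacement, Var(ȳ) = (1 − f)·s²/n with f = n/N = 8005/32375 = 0.24725869.
Var(ȳ) = (1 − 0.24725869)·18.12/8005 = 0.75274131·0.0022635853 = 0.0017038941.

0.00170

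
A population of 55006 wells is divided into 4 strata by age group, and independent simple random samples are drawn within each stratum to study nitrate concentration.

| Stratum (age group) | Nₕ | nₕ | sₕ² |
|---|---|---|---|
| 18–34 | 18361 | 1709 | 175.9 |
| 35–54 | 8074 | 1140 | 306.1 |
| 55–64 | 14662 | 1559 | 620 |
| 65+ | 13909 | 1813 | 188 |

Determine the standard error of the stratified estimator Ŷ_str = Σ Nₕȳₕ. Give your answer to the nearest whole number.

11847

Var(Ŷ_str) = Σₕ Nₕ²(1 − fₕ)sₕ²/nₕ.
18–34: 18361²·(1 − 1709/18361)·175.9/1709 = 3.1469258 × 10^7.
35–54: 8074²·(1 − 1140/8074)·306.1/1140 = 1.5032495 × 10^7.
55–64: 14662²·(1 − 1559/14662)·620/1559 = 7.6402845 × 10^7.
65+: 13909²·(1 − 1813/13909)·188/1813 = 1.7446075 × 10^7.
Sum = 1.4035067 × 10^8.
SE = √(1.4035067 × 10^8) = 11847.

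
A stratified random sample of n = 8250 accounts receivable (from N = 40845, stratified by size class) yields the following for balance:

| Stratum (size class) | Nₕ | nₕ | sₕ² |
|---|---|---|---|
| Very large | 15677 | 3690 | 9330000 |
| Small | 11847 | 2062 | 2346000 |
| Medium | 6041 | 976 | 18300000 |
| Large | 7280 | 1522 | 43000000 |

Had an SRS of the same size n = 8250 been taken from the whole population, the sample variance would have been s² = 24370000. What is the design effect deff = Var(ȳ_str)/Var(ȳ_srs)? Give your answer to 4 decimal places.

0.6014

Var(ȳ_str) = Σ Wₕ²(1−fₕ)sₕ²/nₕ with Wₕ = Nₕ/40845:
  Very large: (15677/40845)²·(1−3690/15677)·9330000/3690 = 284.80718
  Small: (11847/40845)²·(1−2062/11847)·2346000/2062 = 79.055259
  Medium: (6041/40845)²·(1−976/6041)·18300000/976 = 343.88383
  Large: (7280/40845)²·(1−1522/7280)·43000000/1522 = 709.87036
  → Var(ȳ_str) = 1417.6166.
Var(ȳ_srs) = (1 − 8250/40845)·24370000/8250 = 2357.2935.
deff = 1417.6166 / 2357.2935 = 0.6014.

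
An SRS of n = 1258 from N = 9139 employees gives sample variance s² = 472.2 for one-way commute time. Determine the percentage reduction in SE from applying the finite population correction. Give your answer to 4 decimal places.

7.1373

f = n/N = 1258/9139 = 0.13765182.
SE_no-fpc = √(s²/n) = 0.61266444; SE_fpc = √((1−f)s²/n) = 0.56893676.
Ratio = √(1−f) = 0.92862704. Reduction = 100·(1 − 0.92862704) = 7.1373%.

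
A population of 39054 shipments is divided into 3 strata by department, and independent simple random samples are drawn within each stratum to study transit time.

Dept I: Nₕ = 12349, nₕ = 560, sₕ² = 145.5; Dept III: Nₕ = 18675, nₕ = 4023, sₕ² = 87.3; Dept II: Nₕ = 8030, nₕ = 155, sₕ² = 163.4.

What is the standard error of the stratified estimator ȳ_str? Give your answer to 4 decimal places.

Var(ȳ_str) = Σₕ Wₕ²(1 − fₕ)sₕ²/nₕ with Wₕ = Nₕ/N, N = 39054.
Dept I: Wₕ = 0.31620321; term = 0.31620321²·(1 − 0.04534780)·145.5/560 = 0.024800057.
Dept III: Wₕ = 0.47818405; term = 0.47818405²·(1 − 0.21542169)·87.3/4023 = 0.0038930563.
Dept II: Wₕ = 0.20561274; term = 0.20561274²·(1 − 0.01930262)·163.4/155 = 0.043707445.
Sum = 0.072400558.
SE = √(0.072400558) = 0.2691.

0.2691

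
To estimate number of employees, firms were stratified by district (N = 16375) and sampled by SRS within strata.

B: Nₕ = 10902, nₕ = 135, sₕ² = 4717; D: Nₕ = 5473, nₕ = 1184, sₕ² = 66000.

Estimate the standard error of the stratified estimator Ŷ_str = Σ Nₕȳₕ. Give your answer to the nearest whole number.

73552

Var(Ŷ_str) = Σₕ Nₕ²(1 − fₕ)sₕ²/nₕ.
B: 10902²·(1 − 135/10902)·4717/135 = 4.1014082 × 10^9.
D: 5473²·(1 − 1184/5473)·66000/1184 = 1.3085 × 10^9.
Sum = 5.4099082 × 10^9.
SE = √(5.4099082 × 10^9) = 73552.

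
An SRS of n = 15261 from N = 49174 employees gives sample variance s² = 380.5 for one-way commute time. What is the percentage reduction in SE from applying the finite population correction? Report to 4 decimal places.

f = n/N = 15261/49174 = 0.31034693.
SE_no-fpc = √(s²/n) = 0.15790135; SE_fpc = √((1−f)s²/n) = 0.13112973.
Ratio = √(1−f) = 0.83045353. Reduction = 100·(1 − 0.83045353) = 16.9546%.

16.9546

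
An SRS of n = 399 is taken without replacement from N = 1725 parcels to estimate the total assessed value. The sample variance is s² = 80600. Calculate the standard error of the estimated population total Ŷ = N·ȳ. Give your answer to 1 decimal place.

Var(Ŷ) = N²·Var(ȳ) = N²·(1 − n/N)·s²/n.
f = 399/1725 = 0.23130435; Var(ȳ) = 0.76869565·80600/399 = 155.28037.
Var(Ŷ) = 1725² · 155.28037 = 4.6205615 × 10^8.
SE(Ŷ) = √(4.6205615 × 10^8) = 21495.5.

21495.5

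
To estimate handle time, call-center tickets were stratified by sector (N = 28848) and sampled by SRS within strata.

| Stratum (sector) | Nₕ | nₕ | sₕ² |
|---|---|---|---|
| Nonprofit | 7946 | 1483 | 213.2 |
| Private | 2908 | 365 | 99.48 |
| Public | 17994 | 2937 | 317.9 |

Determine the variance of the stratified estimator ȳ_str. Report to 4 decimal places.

Var(ȳ_str) = Σₕ Wₕ²(1 − fₕ)sₕ²/nₕ with Wₕ = Nₕ/N, N = 28848.
Nonprofit: Wₕ = 0.27544370; term = 0.27544370²·(1 − 0.18663478)·213.2/1483 = 0.0088715059.
Private: Wₕ = 0.10080422; term = 0.10080422²·(1 − 0.12551582)·99.48/365 = 0.002421878.
Public: Wₕ = 0.62375208; term = 0.62375208²·(1 − 0.16322107)·317.9/2937 = 0.035238818.
Sum = 0.046532202.

0.0465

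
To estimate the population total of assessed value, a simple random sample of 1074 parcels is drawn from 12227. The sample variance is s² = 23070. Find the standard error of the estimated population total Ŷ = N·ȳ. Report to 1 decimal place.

54122.5

Var(Ŷ) = N²·Var(ȳ) = N²·(1 − n/N)·s²/n.
f = 1074/12227 = 0.08783839; Var(ȳ) = 0.91216161·23070/1074 = 19.593639.
Var(Ŷ) = 12227² · 19.593639 = 2.9292398 × 10^9.
SE(Ŷ) = √(2.9292398 × 10^9) = 54122.5.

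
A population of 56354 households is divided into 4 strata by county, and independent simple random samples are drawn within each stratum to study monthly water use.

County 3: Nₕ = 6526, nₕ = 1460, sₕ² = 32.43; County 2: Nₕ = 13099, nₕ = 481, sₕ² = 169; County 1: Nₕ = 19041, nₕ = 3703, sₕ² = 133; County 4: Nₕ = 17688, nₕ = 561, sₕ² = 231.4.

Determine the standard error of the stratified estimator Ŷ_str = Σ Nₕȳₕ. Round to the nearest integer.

Var(Ŷ_str) = Σₕ Nₕ²(1 − fₕ)sₕ²/nₕ.
County 3: 6526²·(1 − 1460/6526)·32.43/1460 = 734355.49.
County 2: 13099²·(1 − 481/13099)·169/481 = 5.8072469 × 10^7.
County 1: 19041²·(1 − 3703/19041)·133/3703 = 1.0489539 × 10^7.
County 4: 17688²·(1 − 561/17688)·231.4/561 = 1.2495698 × 10^8.
Sum = 1.9425334 × 10^8.
SE = √(1.9425334 × 10^8) = 13937.

13937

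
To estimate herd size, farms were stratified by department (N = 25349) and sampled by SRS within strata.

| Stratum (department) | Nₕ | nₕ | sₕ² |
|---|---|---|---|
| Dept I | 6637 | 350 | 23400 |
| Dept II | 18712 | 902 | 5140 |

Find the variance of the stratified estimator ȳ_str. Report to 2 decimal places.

7.30

Var(ȳ_str) = Σₕ Wₕ²(1 − fₕ)sₕ²/nₕ with Wₕ = Nₕ/N, N = 25349.
Dept I: Wₕ = 0.26182492; term = 0.26182492²·(1 − 0.05273467)·23400/350 = 4.3415162.
Dept II: Wₕ = 0.73817508; term = 0.73817508²·(1 − 0.04820436)·5140/902 = 2.9554189.
Sum = 7.2969351.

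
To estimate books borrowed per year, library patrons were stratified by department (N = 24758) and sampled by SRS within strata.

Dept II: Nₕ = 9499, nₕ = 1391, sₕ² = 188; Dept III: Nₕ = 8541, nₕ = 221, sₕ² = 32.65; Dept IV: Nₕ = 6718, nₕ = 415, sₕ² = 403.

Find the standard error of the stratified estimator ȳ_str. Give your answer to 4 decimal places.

0.3181

Var(ȳ_str) = Σₕ Wₕ²(1 − fₕ)sₕ²/nₕ with Wₕ = Nₕ/N, N = 24758.
Dept II: Wₕ = 0.38367396; term = 0.38367396²·(1 − 0.14643647)·188/1391 = 0.016982094.
Dept III: Wₕ = 0.34497940; term = 0.34497940²·(1 − 0.02587519)·32.65/221 = 0.017127416.
Dept IV: Wₕ = 0.27134664; term = 0.27134664²·(1 − 0.06177434)·403/415 = 0.067083102.
Sum = 0.10119261.
SE = √(0.10119261) = 0.3181.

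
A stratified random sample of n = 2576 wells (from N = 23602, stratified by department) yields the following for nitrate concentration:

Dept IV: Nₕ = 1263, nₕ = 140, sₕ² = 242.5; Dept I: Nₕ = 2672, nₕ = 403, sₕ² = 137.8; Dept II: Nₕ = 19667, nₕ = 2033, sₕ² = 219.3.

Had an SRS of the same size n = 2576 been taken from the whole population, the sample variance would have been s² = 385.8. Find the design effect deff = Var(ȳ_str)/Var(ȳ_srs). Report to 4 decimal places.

0.5643

Var(ȳ_str) = Σ Wₕ²(1−fₕ)sₕ²/nₕ with Wₕ = Nₕ/23602:
  Dept IV: (1263/23602)²·(1−140/1263)·242.5/140 = 0.0044103109
  Dept I: (2672/23602)²·(1−403/2672)·137.8/403 = 0.0037214956
  Dept II: (19667/23602)²·(1−2033/19667)·219.3/2033 = 0.067157202
  → Var(ȳ_str) = 0.075289009.
Var(ȳ_srs) = (1 − 2576/23602)·385.8/2576 = 0.13342101.
deff = 0.075289009 / 0.13342101 = 0.5643.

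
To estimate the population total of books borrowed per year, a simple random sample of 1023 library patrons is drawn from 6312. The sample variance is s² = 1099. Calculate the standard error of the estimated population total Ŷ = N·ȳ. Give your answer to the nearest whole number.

5989

Var(Ŷ) = N²·Var(ȳ) = N²·(1 − n/N)·s²/n.
f = 1023/6312 = 0.16207224; Var(ȳ) = 0.83792776·1099/1023 = 0.9001785.
Var(Ŷ) = 6312² · 0.9001785 = 3.5864321 × 10^7.
SE(Ŷ) = √(3.5864321 × 10^7) = 5989.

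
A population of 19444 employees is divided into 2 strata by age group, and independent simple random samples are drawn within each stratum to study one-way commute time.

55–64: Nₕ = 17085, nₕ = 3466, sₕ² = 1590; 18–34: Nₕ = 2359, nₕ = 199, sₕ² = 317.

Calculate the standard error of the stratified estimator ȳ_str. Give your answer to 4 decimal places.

0.5512

Var(ȳ_str) = Σₕ Wₕ²(1 − fₕ)sₕ²/nₕ with Wₕ = Nₕ/N, N = 19444.
55–64: Wₕ = 0.87867723; term = 0.87867723²·(1 − 0.20286801)·1590/3466 = 0.28233034.
18–34: Wₕ = 0.12132277; term = 0.12132277²·(1 − 0.08435778)·317/199 = 0.021469239.
Sum = 0.30379958.
SE = √(0.30379958) = 0.5512.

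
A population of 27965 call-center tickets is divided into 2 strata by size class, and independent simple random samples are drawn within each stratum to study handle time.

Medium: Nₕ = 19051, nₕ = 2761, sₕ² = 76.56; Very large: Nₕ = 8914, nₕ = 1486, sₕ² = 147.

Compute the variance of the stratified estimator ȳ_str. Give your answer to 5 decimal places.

0.01938

Var(ȳ_str) = Σₕ Wₕ²(1 − fₕ)sₕ²/nₕ with Wₕ = Nₕ/N, N = 27965.
Medium: Wₕ = 0.68124441; term = 0.68124441²·(1 − 0.14492678)·76.56/2761 = 0.011003852.
Very large: Wₕ = 0.31875559; term = 0.31875559²·(1 − 0.16670406)·147/1486 = 0.0083755513.
Sum = 0.019379403.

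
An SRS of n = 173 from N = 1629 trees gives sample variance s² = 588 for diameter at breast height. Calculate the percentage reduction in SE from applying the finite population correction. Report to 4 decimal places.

f = n/N = 173/1629 = 0.10620012.
SE_no-fpc = √(s²/n) = 1.8435954; SE_fpc = √((1−f)s²/n) = 1.7429533.
Ratio = √(1−f) = 0.94540990. Reduction = 100·(1 − 0.94540990) = 5.4590%.

5.4590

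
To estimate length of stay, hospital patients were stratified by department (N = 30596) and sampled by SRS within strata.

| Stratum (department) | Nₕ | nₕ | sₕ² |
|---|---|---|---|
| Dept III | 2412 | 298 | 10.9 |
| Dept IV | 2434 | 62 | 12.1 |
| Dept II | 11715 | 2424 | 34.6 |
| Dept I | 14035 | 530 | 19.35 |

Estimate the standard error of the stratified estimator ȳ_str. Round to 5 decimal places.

Var(ȳ_str) = Σₕ Wₕ²(1 − fₕ)sₕ²/nₕ with Wₕ = Nₕ/N, N = 30596.
Dept III: Wₕ = 0.07883383; term = 0.07883383²·(1 − 0.12354892)·10.9/298 = 1.9923389 × 10^-4.
Dept IV: Wₕ = 0.07955288; term = 0.07955288²·(1 − 0.02547247)·12.1/62 = 0.0012036484.
Dept II: Wₕ = 0.38289319; term = 0.38289319²·(1 − 0.20691421)·34.6/2424 = 0.0016596593.
Dept I: Wₕ = 0.45872009; term = 0.45872009²·(1 − 0.03776274)·19.35/530 = 0.0073923548.
Sum = 0.010454896.
SE = √(0.010454896) = 0.10225.

0.10225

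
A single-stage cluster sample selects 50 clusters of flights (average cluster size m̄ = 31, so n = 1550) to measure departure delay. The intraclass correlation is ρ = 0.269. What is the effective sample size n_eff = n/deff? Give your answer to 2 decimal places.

deff = 1 + (31 − 1)·0.269 = 1 + 8.07 = 9.07.
n_eff = 1550 / 9.07 = 170.89.

170.89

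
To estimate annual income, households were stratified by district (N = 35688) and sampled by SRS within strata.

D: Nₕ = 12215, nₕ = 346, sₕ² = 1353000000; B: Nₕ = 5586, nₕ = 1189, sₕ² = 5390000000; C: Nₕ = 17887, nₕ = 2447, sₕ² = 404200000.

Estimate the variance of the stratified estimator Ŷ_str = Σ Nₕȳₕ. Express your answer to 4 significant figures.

Var(Ŷ_str) = Σₕ Nₕ²(1 − fₕ)sₕ²/nₕ.
D: 12215²·(1 − 346/12215)·1353000000/346 = 5.6692982 × 10^14.
B: 5586²·(1 − 1189/5586)·5390000000/1189 = 1.1134336 × 10^14.
C: 17887²·(1 − 2447/17887)·404200000/2447 = 4.5619145 × 10^13.
Sum = 7.2389233 × 10^14.

7.239 × 10^14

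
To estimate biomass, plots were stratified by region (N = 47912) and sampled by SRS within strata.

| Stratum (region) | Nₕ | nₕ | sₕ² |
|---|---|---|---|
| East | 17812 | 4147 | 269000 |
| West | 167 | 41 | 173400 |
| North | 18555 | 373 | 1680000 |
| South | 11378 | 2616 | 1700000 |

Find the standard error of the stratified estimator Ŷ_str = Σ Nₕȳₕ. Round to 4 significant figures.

Var(Ŷ_str) = Σₕ Nₕ²(1 − fₕ)sₕ²/nₕ.
East: 17812²·(1 − 4147/17812)·269000/4147 = 1.5788489 × 10^10.
West: 167²·(1 − 41/167)·173400/41 = 8.8992263 × 10^7.
North: 18555²·(1 − 373/18555)·1680000/373 = 1.5195082 × 10^12.
South: 11378²·(1 − 2616/11378)·1700000/2616 = 6.478588 × 10^10.
Sum = 1.6001716 × 10^12.
SE = √(1.6001716 × 10^12) = 1.265 × 10^6.

1.265 × 10^6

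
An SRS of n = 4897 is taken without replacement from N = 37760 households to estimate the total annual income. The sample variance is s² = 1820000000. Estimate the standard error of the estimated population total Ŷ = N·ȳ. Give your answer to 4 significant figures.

2.148 × 10^7

Var(Ŷ) = N²·Var(ȳ) = N²·(1 − n/N)·s²/n.
f = 4897/37760 = 0.12968750; Var(ȳ) = 0.87031250·1820000000/4897 = 323456.96.
Var(Ŷ) = 37760² · 323456.96 = 4.6119063 × 10^14.
SE(Ŷ) = √(4.6119063 × 10^14) = 2.148 × 10^7.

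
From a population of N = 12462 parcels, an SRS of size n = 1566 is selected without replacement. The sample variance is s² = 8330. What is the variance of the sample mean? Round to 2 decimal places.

Under SRS without replacement, Var(ȳ) = (1 − f)·s²/n with f = n/N = 1566/12462 = 0.12566201.
Var(ȳ) = (1 − 0.12566201)·8330/1566 = 0.87433799·5.3192848 = 4.6508528.

4.65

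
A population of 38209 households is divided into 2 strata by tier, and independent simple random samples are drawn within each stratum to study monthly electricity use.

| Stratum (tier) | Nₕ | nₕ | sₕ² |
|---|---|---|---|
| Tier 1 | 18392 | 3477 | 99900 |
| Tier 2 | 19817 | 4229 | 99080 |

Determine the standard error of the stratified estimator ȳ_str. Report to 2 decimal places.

3.22

Var(ȳ_str) = Σₕ Wₕ²(1 − fₕ)sₕ²/nₕ with Wₕ = Nₕ/N, N = 38209.
Tier 1: Wₕ = 0.48135256; term = 0.48135256²·(1 − 0.18904959)·99900/3477 = 5.3986065.
Tier 2: Wₕ = 0.51864744; term = 0.51864744²·(1 − 0.21340263)·99080/4229 = 4.9573008.
Sum = 10.355907.
SE = √(10.355907) = 3.22.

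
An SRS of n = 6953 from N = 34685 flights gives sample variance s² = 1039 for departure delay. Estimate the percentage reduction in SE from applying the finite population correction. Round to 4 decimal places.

10.5831

f = n/N = 6953/34685 = 0.20046129.
SE_no-fpc = √(s²/n) = 0.38656422; SE_fpc = √((1−f)s²/n) = 0.34565386.
Ratio = √(1−f) = 0.89416928. Reduction = 100·(1 − 0.89416928) = 10.5831%.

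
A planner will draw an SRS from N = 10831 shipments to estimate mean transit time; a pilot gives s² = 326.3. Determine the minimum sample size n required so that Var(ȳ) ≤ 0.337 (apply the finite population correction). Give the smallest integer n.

889

Without fpc, n₀ = s²/D = 326.3/0.337 = 968.2493.
With fpc, (1 − n/N)·s²/n ≤ D requires n ≥ n₀/(1 + n₀/N) = 968.2493/(1 + 968.2493/10831) = 888.7945.
Rounding up, n = 889.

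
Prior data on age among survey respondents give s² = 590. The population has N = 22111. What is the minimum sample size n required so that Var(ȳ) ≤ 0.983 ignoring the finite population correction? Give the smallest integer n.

601

Without fpc, n₀ = s²/D = 590/0.983 = 600.2035.
Rounding up, n = 601.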